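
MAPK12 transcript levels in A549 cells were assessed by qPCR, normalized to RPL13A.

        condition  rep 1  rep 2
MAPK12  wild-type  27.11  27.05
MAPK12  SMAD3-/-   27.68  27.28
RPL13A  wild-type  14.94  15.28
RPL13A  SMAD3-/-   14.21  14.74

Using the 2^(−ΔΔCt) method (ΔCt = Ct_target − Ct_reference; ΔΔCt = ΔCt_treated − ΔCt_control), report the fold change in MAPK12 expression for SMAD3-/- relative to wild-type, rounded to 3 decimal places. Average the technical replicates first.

0.488

Mean Ct: MAPK12 wild-type 27.080; MAPK12 SMAD3-/- 27.480; RPL13A wild-type 15.110; RPL13A SMAD3-/- 14.475
ΔCt(wild-type) = 27.080 − 15.110 = 11.970
ΔCt(SMAD3-/-) = 27.480 − 14.475 = 13.005
ΔΔCt = 13.005 − 11.970 = 1.035
Fold change = 2^(−1.035) = 0.4880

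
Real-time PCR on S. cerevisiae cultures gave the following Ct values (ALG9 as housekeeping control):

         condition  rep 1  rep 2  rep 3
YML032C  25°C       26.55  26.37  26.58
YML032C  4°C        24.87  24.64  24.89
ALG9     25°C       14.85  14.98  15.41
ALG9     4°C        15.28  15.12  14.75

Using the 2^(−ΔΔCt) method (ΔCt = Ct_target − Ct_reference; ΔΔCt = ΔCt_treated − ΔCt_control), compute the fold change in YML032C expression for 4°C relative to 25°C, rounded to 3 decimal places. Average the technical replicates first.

3.182

Mean Ct: YML032C 25°C 26.500; YML032C 4°C 24.800; ALG9 25°C 15.080; ALG9 4°C 15.050
ΔCt(25°C) = 26.500 − 15.080 = 11.420
ΔCt(4°C) = 24.800 − 15.050 = 9.750
ΔΔCt = 9.750 − 11.420 = -1.670
Fold change = 2^(−(-1.670)) = 2^1.670 = 3.1821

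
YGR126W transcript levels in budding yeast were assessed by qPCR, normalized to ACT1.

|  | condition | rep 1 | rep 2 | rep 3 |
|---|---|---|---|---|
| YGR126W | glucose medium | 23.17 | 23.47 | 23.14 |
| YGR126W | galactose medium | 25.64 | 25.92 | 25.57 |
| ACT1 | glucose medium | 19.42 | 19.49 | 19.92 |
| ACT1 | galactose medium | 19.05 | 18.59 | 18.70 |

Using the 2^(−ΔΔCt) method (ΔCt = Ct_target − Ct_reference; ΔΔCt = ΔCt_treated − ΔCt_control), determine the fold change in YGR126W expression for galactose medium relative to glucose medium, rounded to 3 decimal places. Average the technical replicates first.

Mean Ct: YGR126W glucose medium 23.260; YGR126W galactose medium 25.710; ACT1 glucose medium 19.610; ACT1 galactose medium 18.780
ΔCt(glucose medium) = 23.260 − 19.610 = 3.650
ΔCt(galactose medium) = 25.710 − 18.780 = 6.930
ΔΔCt = 6.930 − 3.650 = 3.280
Fold change = 2^(−3.280) = 0.1029

0.103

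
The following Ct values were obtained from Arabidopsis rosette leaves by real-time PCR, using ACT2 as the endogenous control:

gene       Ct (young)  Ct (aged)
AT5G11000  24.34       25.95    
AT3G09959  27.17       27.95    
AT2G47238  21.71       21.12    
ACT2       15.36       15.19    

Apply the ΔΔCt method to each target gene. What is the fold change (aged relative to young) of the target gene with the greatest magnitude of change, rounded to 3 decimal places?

AT5G11000: ΔΔCt = (25.95−15.19) − (24.34−15.36) = 10.76 − 8.98 = 1.78; fold change = 2^-1.78 = 0.291
AT3G09959: ΔΔCt = (27.95−15.19) − (27.17−15.36) = 12.76 − 11.81 = 0.95; fold change = 2^-0.95 = 0.518
AT2G47238: ΔΔCt = (21.12−15.19) − (21.71−15.36) = 5.93 − 6.35 = -0.42; fold change = 2^0.42 = 1.338
AT5G11000 has the largest |ΔΔCt| = 1.78.

0.291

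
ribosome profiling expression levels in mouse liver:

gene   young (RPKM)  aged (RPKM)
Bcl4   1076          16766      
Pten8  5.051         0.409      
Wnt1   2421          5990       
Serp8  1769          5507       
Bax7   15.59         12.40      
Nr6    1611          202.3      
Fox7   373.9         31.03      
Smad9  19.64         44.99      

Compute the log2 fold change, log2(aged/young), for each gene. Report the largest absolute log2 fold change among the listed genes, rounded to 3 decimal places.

3.962

log2(16766/1076) = 3.962  (Bcl4)
log2(0.409/5.051) = -3.626  (Pten8)
log2(5990/2421) = 1.307  (Wnt1)
log2(5507/1769) = 1.638  (Serp8)
log2(12.40/15.59) = -0.330  (Bax7)
log2(202.3/1611) = -2.993  (Nr6)
log2(31.03/373.9) = -3.591  (Fox7)
log2(44.99/19.64) = 1.196  (Smad9)
The largest magnitude belongs to Bcl4.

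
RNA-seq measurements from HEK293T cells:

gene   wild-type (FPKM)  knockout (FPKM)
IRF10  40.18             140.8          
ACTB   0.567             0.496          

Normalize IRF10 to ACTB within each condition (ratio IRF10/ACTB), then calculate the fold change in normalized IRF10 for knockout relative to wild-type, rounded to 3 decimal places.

IRF10/ACTB (wild-type) = 40.18 / 0.567 = 70.864
IRF10/ACTB (knockout) = 140.8 / 0.496 = 283.87
Fold change = 283.87 / 70.864 = 4.0058

4.006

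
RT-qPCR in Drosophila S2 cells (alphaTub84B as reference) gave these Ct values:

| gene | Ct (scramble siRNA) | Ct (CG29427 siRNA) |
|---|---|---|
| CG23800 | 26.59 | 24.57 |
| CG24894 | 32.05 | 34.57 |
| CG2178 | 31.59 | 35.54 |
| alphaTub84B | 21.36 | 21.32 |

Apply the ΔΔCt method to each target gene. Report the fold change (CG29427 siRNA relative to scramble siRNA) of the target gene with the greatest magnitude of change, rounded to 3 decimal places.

CG23800: ΔΔCt = (24.57−21.32) − (26.59−21.36) = 3.25 − 5.23 = -1.98; fold change = 2^1.98 = 3.945
CG24894: ΔΔCt = (34.57−21.32) − (32.05−21.36) = 13.25 − 10.69 = 2.56; fold change = 2^-2.56 = 0.170
CG2178: ΔΔCt = (35.54−21.32) − (31.59−21.36) = 14.22 − 10.23 = 3.99; fold change = 2^-3.99 = 0.063
CG2178 has the largest |ΔΔCt| = 3.99.

0.063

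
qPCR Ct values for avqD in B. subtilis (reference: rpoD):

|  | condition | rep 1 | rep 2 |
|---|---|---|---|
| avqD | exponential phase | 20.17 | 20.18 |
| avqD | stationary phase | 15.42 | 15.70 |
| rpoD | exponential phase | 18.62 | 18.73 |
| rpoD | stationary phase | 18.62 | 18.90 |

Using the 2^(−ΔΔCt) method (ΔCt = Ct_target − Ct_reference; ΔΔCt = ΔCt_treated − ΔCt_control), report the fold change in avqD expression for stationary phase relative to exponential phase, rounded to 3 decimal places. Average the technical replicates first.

25.992

Mean Ct: avqD exponential phase 20.175; avqD stationary phase 15.560; rpoD exponential phase 18.675; rpoD stationary phase 18.760
ΔCt(exponential phase) = 20.175 − 18.675 = 1.500
ΔCt(stationary phase) = 15.560 − 18.760 = -3.200
ΔΔCt = -3.200 − 1.500 = -4.700
Fold change = 2^(−(-4.700)) = 2^4.700 = 25.9921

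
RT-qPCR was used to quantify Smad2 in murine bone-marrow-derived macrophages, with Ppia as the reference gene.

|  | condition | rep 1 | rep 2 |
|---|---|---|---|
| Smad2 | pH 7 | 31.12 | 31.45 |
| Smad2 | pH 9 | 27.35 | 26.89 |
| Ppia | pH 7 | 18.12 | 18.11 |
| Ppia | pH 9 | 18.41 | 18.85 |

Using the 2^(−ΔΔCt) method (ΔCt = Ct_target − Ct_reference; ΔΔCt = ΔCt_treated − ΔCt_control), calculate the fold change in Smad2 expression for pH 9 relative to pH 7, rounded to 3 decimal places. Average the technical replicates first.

25.634

Mean Ct: Smad2 pH 7 31.285; Smad2 pH 9 27.120; Ppia pH 7 18.115; Ppia pH 9 18.630
ΔCt(pH 7) = 31.285 − 18.115 = 13.170
ΔCt(pH 9) = 27.120 − 18.630 = 8.490
ΔΔCt = 8.490 − 13.170 = -4.680
Fold change = 2^(−(-4.680)) = 2^4.680 = 25.6342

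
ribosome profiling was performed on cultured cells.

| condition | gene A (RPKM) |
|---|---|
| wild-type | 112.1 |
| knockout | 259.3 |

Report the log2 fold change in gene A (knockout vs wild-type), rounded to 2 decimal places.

1.21

Fold change = 259.3 / 112.1 = 2.3131
log2(2.3131) = 1.210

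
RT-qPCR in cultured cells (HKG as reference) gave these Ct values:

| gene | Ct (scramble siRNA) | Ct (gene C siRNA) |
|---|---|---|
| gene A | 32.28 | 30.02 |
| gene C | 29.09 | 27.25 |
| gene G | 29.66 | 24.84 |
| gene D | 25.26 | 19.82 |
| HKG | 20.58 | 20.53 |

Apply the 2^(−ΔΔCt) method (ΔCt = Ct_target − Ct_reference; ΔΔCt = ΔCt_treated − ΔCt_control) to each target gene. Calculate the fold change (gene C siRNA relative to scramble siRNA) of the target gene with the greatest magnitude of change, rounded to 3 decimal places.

gene A: ΔΔCt = (30.02−20.53) − (32.28−20.58) = 9.49 − 11.70 = -2.21; fold change = 2^2.21 = 4.627
gene C: ΔΔCt = (27.25−20.53) − (29.09−20.58) = 6.72 − 8.51 = -1.79; fold change = 2^1.79 = 3.458
gene G: ΔΔCt = (24.84−20.53) − (29.66−20.58) = 4.31 − 9.08 = -4.77; fold change = 2^4.77 = 27.284
gene D: ΔΔCt = (19.82−20.53) − (25.26−20.58) = -0.71 − 4.68 = -5.39; fold change = 2^5.39 = 41.933
gene D has the largest |ΔΔCt| = 5.39.

41.933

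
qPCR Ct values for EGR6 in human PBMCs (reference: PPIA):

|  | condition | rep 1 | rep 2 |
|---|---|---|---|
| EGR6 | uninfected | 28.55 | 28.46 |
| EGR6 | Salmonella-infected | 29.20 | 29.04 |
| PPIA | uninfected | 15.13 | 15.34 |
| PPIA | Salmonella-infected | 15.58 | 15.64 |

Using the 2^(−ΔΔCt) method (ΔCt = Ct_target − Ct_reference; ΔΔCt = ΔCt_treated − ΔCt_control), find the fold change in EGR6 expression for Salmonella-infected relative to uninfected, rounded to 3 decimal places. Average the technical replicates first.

0.847

Mean Ct: EGR6 uninfected 28.505; EGR6 Salmonella-infected 29.120; PPIA uninfected 15.235; PPIA Salmonella-infected 15.610
ΔCt(uninfected) = 28.505 − 15.235 = 13.270
ΔCt(Salmonella-infected) = 29.120 − 15.610 = 13.510
ΔΔCt = 13.510 − 13.270 = 0.240
Fold change = 2^(−0.240) = 0.8467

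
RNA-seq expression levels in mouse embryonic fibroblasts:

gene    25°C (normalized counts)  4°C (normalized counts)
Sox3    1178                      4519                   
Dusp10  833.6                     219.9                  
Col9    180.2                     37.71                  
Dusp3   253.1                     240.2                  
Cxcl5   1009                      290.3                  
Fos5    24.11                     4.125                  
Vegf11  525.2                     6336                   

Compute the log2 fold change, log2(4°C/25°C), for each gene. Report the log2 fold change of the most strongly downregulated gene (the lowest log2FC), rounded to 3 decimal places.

-2.547

log2(4519/1178) = 1.940  (Sox3)
log2(219.9/833.6) = -1.923  (Dusp10)
log2(37.71/180.2) = -2.257  (Col9)
log2(240.2/253.1) = -0.075  (Dusp3)
log2(290.3/1009) = -1.797  (Cxcl5)
log2(4.125/24.11) = -2.547  (Fos5)
log2(6336/525.2) = 3.593  (Vegf11)
Fos5 is most strongly downregulated.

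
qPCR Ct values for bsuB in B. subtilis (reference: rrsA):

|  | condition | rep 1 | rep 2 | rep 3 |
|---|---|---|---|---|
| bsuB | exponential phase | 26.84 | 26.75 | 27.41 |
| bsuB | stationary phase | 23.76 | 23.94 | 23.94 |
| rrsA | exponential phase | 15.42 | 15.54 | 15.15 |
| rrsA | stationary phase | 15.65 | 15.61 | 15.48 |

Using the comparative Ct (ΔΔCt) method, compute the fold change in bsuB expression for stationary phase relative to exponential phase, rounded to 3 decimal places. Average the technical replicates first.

Mean Ct: bsuB exponential phase 27.000; bsuB stationary phase 23.880; rrsA exponential phase 15.370; rrsA stationary phase 15.580
ΔCt(exponential phase) = 27.000 − 15.370 = 11.630
ΔCt(stationary phase) = 23.880 − 15.580 = 8.300
ΔΔCt = 8.300 − 11.630 = -3.330
Fold change = 2^(−(-3.330)) = 2^3.330 = 10.0561

10.056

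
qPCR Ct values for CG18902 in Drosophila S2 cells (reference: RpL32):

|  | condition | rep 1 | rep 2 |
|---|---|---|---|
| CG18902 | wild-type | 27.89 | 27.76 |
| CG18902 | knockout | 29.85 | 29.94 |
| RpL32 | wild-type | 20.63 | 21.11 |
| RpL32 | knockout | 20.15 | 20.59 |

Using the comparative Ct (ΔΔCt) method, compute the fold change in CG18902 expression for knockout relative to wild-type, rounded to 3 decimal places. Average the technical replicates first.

Mean Ct: CG18902 wild-type 27.825; CG18902 knockout 29.895; RpL32 wild-type 20.870; RpL32 knockout 20.370
ΔCt(wild-type) = 27.825 − 20.870 = 6.955
ΔCt(knockout) = 29.895 − 20.370 = 9.525
ΔΔCt = 9.525 − 6.955 = 2.570
Fold change = 2^(−2.570) = 0.1684

0.168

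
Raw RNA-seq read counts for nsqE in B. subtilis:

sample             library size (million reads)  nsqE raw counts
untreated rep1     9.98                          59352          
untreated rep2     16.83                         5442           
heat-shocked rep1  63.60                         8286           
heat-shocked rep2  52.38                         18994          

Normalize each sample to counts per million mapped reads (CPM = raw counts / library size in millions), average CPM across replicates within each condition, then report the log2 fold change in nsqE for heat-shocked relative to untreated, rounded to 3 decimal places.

-3.669

CPM(untreated rep1) = 59352 / 9.98 = 5947.0942
CPM(untreated rep2) = 5442 / 16.83 = 323.3512
CPM(heat-shocked rep1) = 8286 / 63.60 = 130.2830
CPM(heat-shocked rep2) = 18994 / 52.38 = 362.6193
mean CPM(untreated) = 3135.2227; mean CPM(heat-shocked) = 246.4512
Fold change = 246.4512 / 3135.2227 = 0.07861
log2(0.07861) = -3.6692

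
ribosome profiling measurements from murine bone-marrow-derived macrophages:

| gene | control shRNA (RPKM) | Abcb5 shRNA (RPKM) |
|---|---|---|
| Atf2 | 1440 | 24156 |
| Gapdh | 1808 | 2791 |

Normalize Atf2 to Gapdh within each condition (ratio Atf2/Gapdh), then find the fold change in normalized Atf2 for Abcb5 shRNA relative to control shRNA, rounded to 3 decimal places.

Atf2/Gapdh (control shRNA) = 1440 / 1808 = 0.79646
Atf2/Gapdh (Abcb5 shRNA) = 24156 / 2791 = 8.655
Fold change = 8.655 / 0.79646 = 10.8668

10.867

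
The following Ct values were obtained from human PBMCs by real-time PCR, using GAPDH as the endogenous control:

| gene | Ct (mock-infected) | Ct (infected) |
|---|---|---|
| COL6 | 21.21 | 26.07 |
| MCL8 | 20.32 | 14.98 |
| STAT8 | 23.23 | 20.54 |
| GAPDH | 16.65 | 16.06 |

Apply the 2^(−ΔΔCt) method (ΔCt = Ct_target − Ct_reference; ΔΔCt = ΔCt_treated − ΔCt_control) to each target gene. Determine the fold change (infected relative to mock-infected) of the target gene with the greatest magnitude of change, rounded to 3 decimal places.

0.023

COL6: ΔΔCt = (26.07−16.06) − (21.21−16.65) = 10.01 − 4.56 = 5.45; fold change = 2^-5.45 = 0.023
MCL8: ΔΔCt = (14.98−16.06) − (20.32−16.65) = -1.08 − 3.67 = -4.75; fold change = 2^4.75 = 26.909
STAT8: ΔΔCt = (20.54−16.06) − (23.23−16.65) = 4.48 − 6.58 = -2.10; fold change = 2^2.10 = 4.287
COL6 has the largest |ΔΔCt| = 5.45.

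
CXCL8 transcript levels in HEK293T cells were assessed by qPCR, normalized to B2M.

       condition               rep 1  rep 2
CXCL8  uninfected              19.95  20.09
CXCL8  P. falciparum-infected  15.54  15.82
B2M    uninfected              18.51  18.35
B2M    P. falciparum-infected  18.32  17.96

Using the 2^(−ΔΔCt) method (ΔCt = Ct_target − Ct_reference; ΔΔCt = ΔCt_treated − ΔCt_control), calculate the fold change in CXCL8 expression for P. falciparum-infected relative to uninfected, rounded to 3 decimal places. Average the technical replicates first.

Mean Ct: CXCL8 uninfected 20.020; CXCL8 P. falciparum-infected 15.680; B2M uninfected 18.430; B2M P. falciparum-infected 18.140
ΔCt(uninfected) = 20.020 − 18.430 = 1.590
ΔCt(P. falciparum-infected) = 15.680 − 18.140 = -2.460
ΔΔCt = -2.460 − 1.590 = -4.050
Fold change = 2^(−(-4.050)) = 2^4.050 = 16.5642

16.564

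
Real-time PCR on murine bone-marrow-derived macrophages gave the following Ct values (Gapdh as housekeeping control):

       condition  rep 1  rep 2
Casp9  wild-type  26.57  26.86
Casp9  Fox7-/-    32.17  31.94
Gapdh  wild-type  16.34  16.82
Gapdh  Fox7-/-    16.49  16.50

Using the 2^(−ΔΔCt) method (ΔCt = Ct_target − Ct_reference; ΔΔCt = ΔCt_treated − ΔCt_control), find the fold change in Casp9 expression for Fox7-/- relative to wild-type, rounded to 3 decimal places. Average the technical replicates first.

Mean Ct: Casp9 wild-type 26.715; Casp9 Fox7-/- 32.055; Gapdh wild-type 16.580; Gapdh Fox7-/- 16.495
ΔCt(wild-type) = 26.715 − 16.580 = 10.135
ΔCt(Fox7-/-) = 32.055 − 16.495 = 15.560
ΔΔCt = 15.560 − 10.135 = 5.425
Fold change = 2^(−5.425) = 0.0233

0.023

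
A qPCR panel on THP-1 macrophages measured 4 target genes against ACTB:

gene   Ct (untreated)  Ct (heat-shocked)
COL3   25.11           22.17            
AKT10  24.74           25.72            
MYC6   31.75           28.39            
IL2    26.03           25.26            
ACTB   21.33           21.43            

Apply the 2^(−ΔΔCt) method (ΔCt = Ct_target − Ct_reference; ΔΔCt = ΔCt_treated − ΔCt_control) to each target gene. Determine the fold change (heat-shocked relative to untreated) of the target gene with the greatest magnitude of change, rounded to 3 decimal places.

COL3: ΔΔCt = (22.17−21.43) − (25.11−21.33) = 0.74 − 3.78 = -3.04; fold change = 2^3.04 = 8.225
AKT10: ΔΔCt = (25.72−21.43) − (24.74−21.33) = 4.29 − 3.41 = 0.88; fold change = 2^-0.88 = 0.543
MYC6: ΔΔCt = (28.39−21.43) − (31.75−21.33) = 6.96 − 10.42 = -3.46; fold change = 2^3.46 = 11.004
IL2: ΔΔCt = (25.26−21.43) − (26.03−21.33) = 3.83 − 4.70 = -0.87; fold change = 2^0.87 = 1.828
MYC6 has the largest |ΔΔCt| = 3.46.

11.004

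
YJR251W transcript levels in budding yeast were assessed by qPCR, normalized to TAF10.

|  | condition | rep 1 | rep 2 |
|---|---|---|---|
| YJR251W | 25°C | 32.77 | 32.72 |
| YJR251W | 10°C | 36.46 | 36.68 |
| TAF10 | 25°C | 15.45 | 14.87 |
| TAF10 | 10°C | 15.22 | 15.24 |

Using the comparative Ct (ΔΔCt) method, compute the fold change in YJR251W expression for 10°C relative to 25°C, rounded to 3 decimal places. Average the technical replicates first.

0.074

Mean Ct: YJR251W 25°C 32.745; YJR251W 10°C 36.570; TAF10 25°C 15.160; TAF10 10°C 15.230
ΔCt(25°C) = 32.745 − 15.160 = 17.585
ΔCt(10°C) = 36.570 − 15.230 = 21.340
ΔΔCt = 21.340 − 17.585 = 3.755
Fold change = 2^(−3.755) = 0.0741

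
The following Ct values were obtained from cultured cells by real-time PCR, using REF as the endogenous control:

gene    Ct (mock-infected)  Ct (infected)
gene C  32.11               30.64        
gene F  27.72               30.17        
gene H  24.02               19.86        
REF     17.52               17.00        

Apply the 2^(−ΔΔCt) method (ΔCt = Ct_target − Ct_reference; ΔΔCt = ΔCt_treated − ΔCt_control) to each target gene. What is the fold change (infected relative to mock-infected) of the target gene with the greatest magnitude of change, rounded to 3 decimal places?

12.467

gene C: ΔΔCt = (30.64−17.00) − (32.11−17.52) = 13.64 − 14.59 = -0.95; fold change = 2^0.95 = 1.932
gene F: ΔΔCt = (30.17−17.00) − (27.72−17.52) = 13.17 − 10.20 = 2.97; fold change = 2^-2.97 = 0.128
gene H: ΔΔCt = (19.86−17.00) − (24.02−17.52) = 2.86 − 6.50 = -3.64; fold change = 2^3.64 = 12.467
gene H has the largest |ΔΔCt| = 3.64.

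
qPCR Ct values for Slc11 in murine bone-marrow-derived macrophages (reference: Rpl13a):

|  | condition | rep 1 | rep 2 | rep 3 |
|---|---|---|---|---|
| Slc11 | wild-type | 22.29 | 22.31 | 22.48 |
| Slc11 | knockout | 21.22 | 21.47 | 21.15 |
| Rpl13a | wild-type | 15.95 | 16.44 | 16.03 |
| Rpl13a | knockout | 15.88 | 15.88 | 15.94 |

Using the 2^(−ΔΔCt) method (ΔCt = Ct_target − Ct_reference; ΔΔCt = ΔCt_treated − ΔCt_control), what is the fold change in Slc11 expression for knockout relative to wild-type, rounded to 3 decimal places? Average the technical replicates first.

Mean Ct: Slc11 wild-type 22.360; Slc11 knockout 21.280; Rpl13a wild-type 16.140; Rpl13a knockout 15.900
ΔCt(wild-type) = 22.360 − 16.140 = 6.220
ΔCt(knockout) = 21.280 − 15.900 = 5.380
ΔΔCt = 5.380 − 6.220 = -0.840
Fold change = 2^(−(-0.840)) = 2^0.840 = 1.7901

1.790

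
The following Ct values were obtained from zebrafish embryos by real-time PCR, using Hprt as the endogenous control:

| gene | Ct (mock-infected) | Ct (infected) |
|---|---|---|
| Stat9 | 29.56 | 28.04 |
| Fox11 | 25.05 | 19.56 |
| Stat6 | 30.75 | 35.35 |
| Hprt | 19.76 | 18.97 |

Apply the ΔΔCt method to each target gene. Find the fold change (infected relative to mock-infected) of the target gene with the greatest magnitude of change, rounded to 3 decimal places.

Stat9: ΔΔCt = (28.04−18.97) − (29.56−19.76) = 9.07 − 9.80 = -0.73; fold change = 2^0.73 = 1.659
Fox11: ΔΔCt = (19.56−18.97) − (25.05−19.76) = 0.59 − 5.29 = -4.70; fold change = 2^4.70 = 25.992
Stat6: ΔΔCt = (35.35−18.97) − (30.75−19.76) = 16.38 − 10.99 = 5.39; fold change = 2^-5.39 = 0.024
Stat6 has the largest |ΔΔCt| = 5.39.

0.024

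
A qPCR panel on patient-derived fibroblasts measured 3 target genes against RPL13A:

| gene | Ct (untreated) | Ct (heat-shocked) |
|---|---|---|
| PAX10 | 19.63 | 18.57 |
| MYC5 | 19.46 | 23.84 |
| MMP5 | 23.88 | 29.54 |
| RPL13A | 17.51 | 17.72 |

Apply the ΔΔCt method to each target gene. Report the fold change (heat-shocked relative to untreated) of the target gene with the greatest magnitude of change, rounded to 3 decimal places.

PAX10: ΔΔCt = (18.57−17.72) − (19.63−17.51) = 0.85 − 2.12 = -1.27; fold change = 2^1.27 = 2.412
MYC5: ΔΔCt = (23.84−17.72) − (19.46−17.51) = 6.12 − 1.95 = 4.17; fold change = 2^-4.17 = 0.056
MMP5: ΔΔCt = (29.54−17.72) − (23.88−17.51) = 11.82 − 6.37 = 5.45; fold change = 2^-5.45 = 0.023
MMP5 has the largest |ΔΔCt| = 5.45.

0.023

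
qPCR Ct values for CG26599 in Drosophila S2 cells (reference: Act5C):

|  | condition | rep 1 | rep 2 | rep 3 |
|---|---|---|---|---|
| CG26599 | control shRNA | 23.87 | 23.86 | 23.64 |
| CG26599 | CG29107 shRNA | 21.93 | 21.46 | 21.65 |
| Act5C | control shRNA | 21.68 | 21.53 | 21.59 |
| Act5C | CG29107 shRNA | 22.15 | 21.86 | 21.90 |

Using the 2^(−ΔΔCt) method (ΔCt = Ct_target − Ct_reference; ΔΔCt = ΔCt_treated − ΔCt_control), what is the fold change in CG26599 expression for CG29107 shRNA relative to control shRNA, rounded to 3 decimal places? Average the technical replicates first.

Mean Ct: CG26599 control shRNA 23.790; CG26599 CG29107 shRNA 21.680; Act5C control shRNA 21.600; Act5C CG29107 shRNA 21.970
ΔCt(control shRNA) = 23.790 − 21.600 = 2.190
ΔCt(CG29107 shRNA) = 21.680 − 21.970 = -0.290
ΔΔCt = -0.290 − 2.190 = -2.480
Fold change = 2^(−(-2.480)) = 2^2.480 = 5.5790

5.579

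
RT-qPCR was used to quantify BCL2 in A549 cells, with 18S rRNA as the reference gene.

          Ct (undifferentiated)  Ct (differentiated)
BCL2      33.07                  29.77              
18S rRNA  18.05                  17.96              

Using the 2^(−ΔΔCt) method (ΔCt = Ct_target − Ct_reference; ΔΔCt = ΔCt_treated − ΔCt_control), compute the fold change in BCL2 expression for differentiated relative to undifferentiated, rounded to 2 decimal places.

9.25

ΔCt(undifferentiated) = 33.070 − 18.050 = 15.020
ΔCt(differentiated) = 29.770 − 17.960 = 11.810
ΔΔCt = 11.810 − 15.020 = -3.210
Fold change = 2^(−(-3.210)) = 2^3.210 = 9.254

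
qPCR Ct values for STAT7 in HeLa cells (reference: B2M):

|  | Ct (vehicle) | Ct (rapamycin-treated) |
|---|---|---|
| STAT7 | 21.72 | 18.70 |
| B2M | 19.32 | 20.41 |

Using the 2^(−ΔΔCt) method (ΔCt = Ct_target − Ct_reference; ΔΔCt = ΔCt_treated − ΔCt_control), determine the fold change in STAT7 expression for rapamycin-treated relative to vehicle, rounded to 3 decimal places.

ΔCt(vehicle) = 21.720 − 19.320 = 2.400
ΔCt(rapamycin-treated) = 18.700 − 20.410 = -1.710
ΔΔCt = -1.710 − 2.400 = -4.110
Fold change = 2^(−(-4.110)) = 2^4.110 = 17.2677

17.268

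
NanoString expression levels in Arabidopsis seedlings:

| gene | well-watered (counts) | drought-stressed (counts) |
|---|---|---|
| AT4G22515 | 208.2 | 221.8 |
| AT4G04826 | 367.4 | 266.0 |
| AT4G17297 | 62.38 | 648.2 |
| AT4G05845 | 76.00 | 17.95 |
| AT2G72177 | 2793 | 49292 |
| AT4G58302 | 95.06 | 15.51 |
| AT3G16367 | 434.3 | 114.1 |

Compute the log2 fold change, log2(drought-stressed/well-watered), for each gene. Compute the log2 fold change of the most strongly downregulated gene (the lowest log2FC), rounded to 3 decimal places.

log2(221.8/208.2) = 0.091  (AT4G22515)
log2(266.0/367.4) = -0.466  (AT4G04826)
log2(648.2/62.38) = 3.377  (AT4G17297)
log2(17.95/76.00) = -2.082  (AT4G05845)
log2(49292/2793) = 4.141  (AT2G72177)
log2(15.51/95.06) = -2.616  (AT4G58302)
log2(114.1/434.3) = -1.928  (AT3G16367)
AT4G58302 is most strongly downregulated.

-2.616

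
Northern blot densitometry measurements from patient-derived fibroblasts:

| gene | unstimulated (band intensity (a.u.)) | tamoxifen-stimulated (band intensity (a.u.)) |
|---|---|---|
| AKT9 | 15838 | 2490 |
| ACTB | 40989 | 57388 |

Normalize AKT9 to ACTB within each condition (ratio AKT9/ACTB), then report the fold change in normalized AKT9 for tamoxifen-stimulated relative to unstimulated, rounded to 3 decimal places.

0.112

AKT9/ACTB (unstimulated) = 15838 / 40989 = 0.3864
AKT9/ACTB (tamoxifen-stimulated) = 2490 / 57388 = 0.043389
Fold change = 0.043389 / 0.3864 = 0.1123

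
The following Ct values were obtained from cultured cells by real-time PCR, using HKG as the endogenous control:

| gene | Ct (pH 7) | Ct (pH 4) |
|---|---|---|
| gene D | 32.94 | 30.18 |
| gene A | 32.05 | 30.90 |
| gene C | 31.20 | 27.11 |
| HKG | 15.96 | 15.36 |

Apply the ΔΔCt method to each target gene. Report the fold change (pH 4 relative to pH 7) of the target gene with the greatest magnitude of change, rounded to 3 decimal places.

gene D: ΔΔCt = (30.18−15.36) − (32.94−15.96) = 14.82 − 16.98 = -2.16; fold change = 2^2.16 = 4.469
gene A: ΔΔCt = (30.90−15.36) − (32.05−15.96) = 15.54 − 16.09 = -0.55; fold change = 2^0.55 = 1.464
gene C: ΔΔCt = (27.11−15.36) − (31.20−15.96) = 11.75 − 15.24 = -3.49; fold change = 2^3.49 = 11.236
gene C has the largest |ΔΔCt| = 3.49.

11.236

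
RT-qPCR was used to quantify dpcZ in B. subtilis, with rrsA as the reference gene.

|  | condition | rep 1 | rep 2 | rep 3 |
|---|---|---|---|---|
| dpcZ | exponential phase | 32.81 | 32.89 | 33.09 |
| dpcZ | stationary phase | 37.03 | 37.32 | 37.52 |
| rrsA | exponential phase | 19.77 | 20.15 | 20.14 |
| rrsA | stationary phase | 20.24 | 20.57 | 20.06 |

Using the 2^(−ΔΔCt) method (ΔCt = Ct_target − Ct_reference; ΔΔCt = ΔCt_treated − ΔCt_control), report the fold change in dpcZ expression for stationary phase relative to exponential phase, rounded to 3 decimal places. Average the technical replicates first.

0.059

Mean Ct: dpcZ exponential phase 32.930; dpcZ stationary phase 37.290; rrsA exponential phase 20.020; rrsA stationary phase 20.290
ΔCt(exponential phase) = 32.930 − 20.020 = 12.910
ΔCt(stationary phase) = 37.290 − 20.290 = 17.000
ΔΔCt = 17.000 − 12.910 = 4.090
Fold change = 2^(−4.090) = 0.0587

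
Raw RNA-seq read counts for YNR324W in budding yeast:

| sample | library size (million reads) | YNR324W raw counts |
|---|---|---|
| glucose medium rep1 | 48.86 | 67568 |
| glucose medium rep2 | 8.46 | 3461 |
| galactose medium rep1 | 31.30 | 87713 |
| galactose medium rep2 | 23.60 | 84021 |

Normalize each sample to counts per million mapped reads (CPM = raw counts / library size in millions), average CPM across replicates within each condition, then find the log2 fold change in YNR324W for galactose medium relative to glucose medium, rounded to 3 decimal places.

1.828

CPM(glucose medium rep1) = 67568 / 48.86 = 1382.8899
CPM(glucose medium rep2) = 3461 / 8.46 = 409.1017
CPM(galactose medium rep1) = 87713 / 31.30 = 2802.3323
CPM(galactose medium rep2) = 84021 / 23.60 = 3560.2119
mean CPM(glucose medium) = 895.9958; mean CPM(galactose medium) = 3181.2721
Fold change = 3181.2721 / 895.9958 = 3.55054
log2(3.55054) = 1.8280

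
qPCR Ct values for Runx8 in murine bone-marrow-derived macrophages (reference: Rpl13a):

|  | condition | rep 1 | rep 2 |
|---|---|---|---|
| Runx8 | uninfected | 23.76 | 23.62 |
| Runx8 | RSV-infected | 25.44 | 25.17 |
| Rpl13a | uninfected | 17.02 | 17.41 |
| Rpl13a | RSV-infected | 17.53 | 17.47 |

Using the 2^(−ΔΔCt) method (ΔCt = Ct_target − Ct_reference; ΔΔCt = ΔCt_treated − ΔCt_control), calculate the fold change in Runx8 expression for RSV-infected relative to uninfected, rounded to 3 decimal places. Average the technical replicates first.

0.398

Mean Ct: Runx8 uninfected 23.690; Runx8 RSV-infected 25.305; Rpl13a uninfected 17.215; Rpl13a RSV-infected 17.500
ΔCt(uninfected) = 23.690 − 17.215 = 6.475
ΔCt(RSV-infected) = 25.305 − 17.500 = 7.805
ΔΔCt = 7.805 − 6.475 = 1.330
Fold change = 2^(−1.330) = 0.3978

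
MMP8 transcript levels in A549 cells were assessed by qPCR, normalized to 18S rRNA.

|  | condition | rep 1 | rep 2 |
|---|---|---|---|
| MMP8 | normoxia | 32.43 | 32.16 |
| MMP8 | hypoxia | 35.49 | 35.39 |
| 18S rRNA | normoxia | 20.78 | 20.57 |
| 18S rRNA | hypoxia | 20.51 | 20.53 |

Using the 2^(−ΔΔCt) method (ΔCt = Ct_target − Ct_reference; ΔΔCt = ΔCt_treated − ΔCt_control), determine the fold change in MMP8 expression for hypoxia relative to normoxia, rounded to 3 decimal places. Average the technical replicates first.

0.102

Mean Ct: MMP8 normoxia 32.295; MMP8 hypoxia 35.440; 18S rRNA normoxia 20.675; 18S rRNA hypoxia 20.520
ΔCt(normoxia) = 32.295 − 20.675 = 11.620
ΔCt(hypoxia) = 35.440 − 20.520 = 14.920
ΔΔCt = 14.920 − 11.620 = 3.300
Fold change = 2^(−3.300) = 0.1015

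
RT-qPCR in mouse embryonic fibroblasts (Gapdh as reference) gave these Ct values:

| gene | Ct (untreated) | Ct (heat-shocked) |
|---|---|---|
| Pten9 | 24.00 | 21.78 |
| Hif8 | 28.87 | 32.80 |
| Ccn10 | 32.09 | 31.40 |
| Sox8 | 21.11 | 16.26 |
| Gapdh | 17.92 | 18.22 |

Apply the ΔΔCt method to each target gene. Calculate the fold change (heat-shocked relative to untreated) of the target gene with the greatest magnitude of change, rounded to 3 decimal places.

Pten9: ΔΔCt = (21.78−18.22) − (24.00−17.92) = 3.56 − 6.08 = -2.52; fold change = 2^2.52 = 5.736
Hif8: ΔΔCt = (32.80−18.22) − (28.87−17.92) = 14.58 − 10.95 = 3.63; fold change = 2^-3.63 = 0.081
Ccn10: ΔΔCt = (31.40−18.22) − (32.09−17.92) = 13.18 − 14.17 = -0.99; fold change = 2^0.99 = 1.986
Sox8: ΔΔCt = (16.26−18.22) − (21.11−17.92) = -1.96 − 3.19 = -5.15; fold change = 2^5.15 = 35.506
Sox8 has the largest |ΔΔCt| = 5.15.

35.506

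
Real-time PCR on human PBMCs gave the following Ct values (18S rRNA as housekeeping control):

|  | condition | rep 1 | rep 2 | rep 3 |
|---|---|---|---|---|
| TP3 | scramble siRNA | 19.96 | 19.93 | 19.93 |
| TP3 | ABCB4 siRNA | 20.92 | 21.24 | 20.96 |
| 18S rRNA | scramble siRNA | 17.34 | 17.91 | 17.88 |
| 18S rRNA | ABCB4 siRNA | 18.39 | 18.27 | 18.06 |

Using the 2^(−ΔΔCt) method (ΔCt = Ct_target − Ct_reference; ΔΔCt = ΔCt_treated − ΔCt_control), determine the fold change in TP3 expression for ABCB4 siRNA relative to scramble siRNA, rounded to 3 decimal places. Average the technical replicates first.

Mean Ct: TP3 scramble siRNA 19.940; TP3 ABCB4 siRNA 21.040; 18S rRNA scramble siRNA 17.710; 18S rRNA ABCB4 siRNA 18.240
ΔCt(scramble siRNA) = 19.940 − 17.710 = 2.230
ΔCt(ABCB4 siRNA) = 21.040 − 18.240 = 2.800
ΔΔCt = 2.800 − 2.230 = 0.570
Fold change = 2^(−0.570) = 0.6736

0.674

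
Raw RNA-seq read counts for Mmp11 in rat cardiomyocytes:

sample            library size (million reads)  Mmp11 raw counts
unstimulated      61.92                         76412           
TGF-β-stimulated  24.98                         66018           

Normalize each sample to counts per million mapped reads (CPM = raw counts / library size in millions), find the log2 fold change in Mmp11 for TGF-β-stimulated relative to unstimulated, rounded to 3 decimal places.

CPM(unstimulated) = 76412 / 61.92 = 1234.0439
CPM(TGF-β-stimulated) = 66018 / 24.98 = 2642.8343
Fold change = 2642.8343 / 1234.0439 = 2.14160
log2(2.14160) = 1.0987

1.099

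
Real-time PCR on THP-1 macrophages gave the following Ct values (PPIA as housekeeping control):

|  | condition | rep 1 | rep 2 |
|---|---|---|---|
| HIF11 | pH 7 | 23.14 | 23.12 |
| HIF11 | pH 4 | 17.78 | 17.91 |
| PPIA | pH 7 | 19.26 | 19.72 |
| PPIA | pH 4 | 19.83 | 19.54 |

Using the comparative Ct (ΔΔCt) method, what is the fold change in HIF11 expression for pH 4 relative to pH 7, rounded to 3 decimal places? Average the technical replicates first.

44.632

Mean Ct: HIF11 pH 7 23.130; HIF11 pH 4 17.845; PPIA pH 7 19.490; PPIA pH 4 19.685
ΔCt(pH 7) = 23.130 − 19.490 = 3.640
ΔCt(pH 4) = 17.845 − 19.685 = -1.840
ΔΔCt = -1.840 − 3.640 = -5.480
Fold change = 2^(−(-5.480)) = 2^5.480 = 44.6318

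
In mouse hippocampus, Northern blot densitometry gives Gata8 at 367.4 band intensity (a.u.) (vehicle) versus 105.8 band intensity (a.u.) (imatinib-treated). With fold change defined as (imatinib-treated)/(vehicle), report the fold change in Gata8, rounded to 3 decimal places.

Fold change = 105.8 / 367.4 = 0.2880
Gata8 is downregulated.

0.288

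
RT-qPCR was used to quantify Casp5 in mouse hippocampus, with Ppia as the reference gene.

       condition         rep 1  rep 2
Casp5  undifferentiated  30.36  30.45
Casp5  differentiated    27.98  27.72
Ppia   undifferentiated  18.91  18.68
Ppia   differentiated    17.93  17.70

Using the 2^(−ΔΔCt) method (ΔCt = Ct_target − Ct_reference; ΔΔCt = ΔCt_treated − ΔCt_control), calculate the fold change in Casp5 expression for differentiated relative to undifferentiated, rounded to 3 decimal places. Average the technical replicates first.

Mean Ct: Casp5 undifferentiated 30.405; Casp5 differentiated 27.850; Ppia undifferentiated 18.795; Ppia differentiated 17.815
ΔCt(undifferentiated) = 30.405 − 18.795 = 11.610
ΔCt(differentiated) = 27.850 − 17.815 = 10.035
ΔΔCt = 10.035 − 11.610 = -1.575
Fold change = 2^(−(-1.575)) = 2^1.575 = 2.9794

2.979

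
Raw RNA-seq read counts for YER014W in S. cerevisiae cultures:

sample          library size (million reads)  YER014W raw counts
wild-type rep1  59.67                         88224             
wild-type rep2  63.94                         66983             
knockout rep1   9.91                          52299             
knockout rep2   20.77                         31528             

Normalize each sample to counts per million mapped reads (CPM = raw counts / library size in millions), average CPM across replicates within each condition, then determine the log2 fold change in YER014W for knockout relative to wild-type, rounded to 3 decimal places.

CPM(wild-type rep1) = 88224 / 59.67 = 1478.5319
CPM(wild-type rep2) = 66983 / 63.94 = 1047.5915
CPM(knockout rep1) = 52299 / 9.91 = 5277.3966
CPM(knockout rep2) = 31528 / 20.77 = 1517.9586
mean CPM(wild-type) = 1263.0617; mean CPM(knockout) = 3397.6776
Fold change = 3397.6776 / 1263.0617 = 2.69003
log2(2.69003) = 1.4276

1.428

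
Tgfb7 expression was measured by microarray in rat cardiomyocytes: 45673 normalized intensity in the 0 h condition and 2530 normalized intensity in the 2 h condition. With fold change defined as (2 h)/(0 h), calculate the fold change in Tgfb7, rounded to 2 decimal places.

Fold change = 2530 / 45673 = 0.055
Tgfb7 is downregulated.

0.06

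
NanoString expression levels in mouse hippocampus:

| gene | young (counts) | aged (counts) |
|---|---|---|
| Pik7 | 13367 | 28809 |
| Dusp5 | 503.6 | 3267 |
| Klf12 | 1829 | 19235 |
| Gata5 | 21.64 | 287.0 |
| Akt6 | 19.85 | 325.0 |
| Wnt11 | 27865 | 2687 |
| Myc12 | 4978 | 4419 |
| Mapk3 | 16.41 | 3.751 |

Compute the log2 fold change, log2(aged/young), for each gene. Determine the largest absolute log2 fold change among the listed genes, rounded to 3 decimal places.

log2(28809/13367) = 1.108  (Pik7)
log2(3267/503.6) = 2.698  (Dusp5)
log2(19235/1829) = 3.395  (Klf12)
log2(287.0/21.64) = 3.729  (Gata5)
log2(325.0/19.85) = 4.033  (Akt6)
log2(2687/27865) = -3.374  (Wnt11)
log2(4419/4978) = -0.172  (Myc12)
log2(3.751/16.41) = -2.129  (Mapk3)
The largest magnitude belongs to Akt6.

4.033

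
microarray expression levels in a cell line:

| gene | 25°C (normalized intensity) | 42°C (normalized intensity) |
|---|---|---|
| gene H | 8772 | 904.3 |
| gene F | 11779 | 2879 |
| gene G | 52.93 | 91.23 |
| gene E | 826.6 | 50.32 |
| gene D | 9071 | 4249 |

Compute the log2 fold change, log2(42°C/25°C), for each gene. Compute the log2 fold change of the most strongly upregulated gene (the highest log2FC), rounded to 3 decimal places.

0.785

log2(904.3/8772) = -3.278  (gene H)
log2(2879/11779) = -2.033  (gene F)
log2(91.23/52.93) = 0.785  (gene G)
log2(50.32/826.6) = -4.038  (gene E)
log2(4249/9071) = -1.094  (gene D)
gene G is most strongly upregulated.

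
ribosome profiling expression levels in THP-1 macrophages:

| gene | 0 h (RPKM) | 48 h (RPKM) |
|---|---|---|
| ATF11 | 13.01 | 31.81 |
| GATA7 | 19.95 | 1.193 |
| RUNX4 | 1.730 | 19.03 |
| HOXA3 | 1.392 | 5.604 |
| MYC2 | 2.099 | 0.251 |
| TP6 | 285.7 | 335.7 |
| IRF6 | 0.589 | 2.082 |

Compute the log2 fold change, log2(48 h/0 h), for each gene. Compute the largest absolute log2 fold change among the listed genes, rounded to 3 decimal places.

log2(31.81/13.01) = 1.290  (ATF11)
log2(1.193/19.95) = -4.064  (GATA7)
log2(19.03/1.730) = 3.459  (RUNX4)
log2(5.604/1.392) = 2.009  (HOXA3)
log2(0.251/2.099) = -3.064  (MYC2)
log2(335.7/285.7) = 0.233  (TP6)
log2(2.082/0.589) = 1.822  (IRF6)
The largest magnitude belongs to GATA7.

4.064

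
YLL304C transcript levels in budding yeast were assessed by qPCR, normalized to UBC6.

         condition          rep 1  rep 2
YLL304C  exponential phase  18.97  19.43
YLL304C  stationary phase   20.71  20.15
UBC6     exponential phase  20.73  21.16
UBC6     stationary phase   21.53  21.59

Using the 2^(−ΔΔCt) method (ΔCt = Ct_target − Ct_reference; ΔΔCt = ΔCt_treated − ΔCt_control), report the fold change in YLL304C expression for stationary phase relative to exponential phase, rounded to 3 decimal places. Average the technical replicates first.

Mean Ct: YLL304C exponential phase 19.200; YLL304C stationary phase 20.430; UBC6 exponential phase 20.945; UBC6 stationary phase 21.560
ΔCt(exponential phase) = 19.200 − 20.945 = -1.745
ΔCt(stationary phase) = 20.430 − 21.560 = -1.130
ΔΔCt = -1.130 − (-1.745) = 0.615
Fold change = 2^(−0.615) = 0.6529

0.653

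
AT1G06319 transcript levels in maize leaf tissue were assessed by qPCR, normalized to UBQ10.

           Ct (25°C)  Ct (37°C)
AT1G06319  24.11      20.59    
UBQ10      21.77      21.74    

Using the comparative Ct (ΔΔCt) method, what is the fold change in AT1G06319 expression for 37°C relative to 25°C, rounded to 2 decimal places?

ΔCt(25°C) = 24.110 − 21.770 = 2.340
ΔCt(37°C) = 20.590 − 21.740 = -1.150
ΔΔCt = -1.150 − 2.340 = -3.490
Fold change = 2^(−(-3.490)) = 2^3.490 = 11.236

11.24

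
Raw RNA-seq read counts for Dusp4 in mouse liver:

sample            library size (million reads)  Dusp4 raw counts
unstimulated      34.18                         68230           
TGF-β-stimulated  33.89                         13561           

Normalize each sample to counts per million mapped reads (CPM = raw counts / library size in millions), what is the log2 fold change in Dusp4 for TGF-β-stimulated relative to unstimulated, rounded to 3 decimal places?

CPM(unstimulated) = 68230 / 34.18 = 1996.1966
CPM(TGF-β-stimulated) = 13561 / 33.89 = 400.1475
Fold change = 400.1475 / 1996.1966 = 0.20045
log2(0.20045) = -2.3186

-2.319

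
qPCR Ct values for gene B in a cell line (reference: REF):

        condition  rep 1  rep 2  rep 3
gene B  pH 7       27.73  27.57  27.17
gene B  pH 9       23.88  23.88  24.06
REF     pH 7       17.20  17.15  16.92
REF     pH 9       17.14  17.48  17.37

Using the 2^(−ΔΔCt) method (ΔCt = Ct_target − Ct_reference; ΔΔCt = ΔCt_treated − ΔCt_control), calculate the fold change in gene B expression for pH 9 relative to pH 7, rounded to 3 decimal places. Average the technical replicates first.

13.833

Mean Ct: gene B pH 7 27.490; gene B pH 9 23.940; REF pH 7 17.090; REF pH 9 17.330
ΔCt(pH 7) = 27.490 − 17.090 = 10.400
ΔCt(pH 9) = 23.940 − 17.330 = 6.610
ΔΔCt = 6.610 − 10.400 = -3.790
Fold change = 2^(−(-3.790)) = 2^3.790 = 13.8326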